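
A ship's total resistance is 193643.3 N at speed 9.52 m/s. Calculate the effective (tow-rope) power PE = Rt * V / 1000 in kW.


Formula: PE = Rt * V / 1000 (kW)
Step 1 — PE (W) = 193643.3 * 9.52 = 1843484.216 W
Step 2 — PE (kW) = 1843484.216 / 1000 ≈ 1843.5 kW (5 s.f.)

1843.5 kW


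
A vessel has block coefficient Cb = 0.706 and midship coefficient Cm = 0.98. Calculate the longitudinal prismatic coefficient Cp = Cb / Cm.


Formula: Cp = Cb / Cm
Substituting: Cp = 0.706 / 0.98
Result: Cp ≈ 0.72041 (5 s.f.)

0.72041


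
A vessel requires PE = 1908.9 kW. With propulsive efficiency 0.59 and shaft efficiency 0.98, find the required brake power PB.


Formula: PB = PE / (eta_D * eta_S)
Step 1 — combined efficiency = eta_D * eta_S = 0.59 * 0.98 = 0.5782
Step 2 — PB = 1908.9 / 0.5782 ≈ 3301.5 kW (5 s.f.)

3301.5 kW


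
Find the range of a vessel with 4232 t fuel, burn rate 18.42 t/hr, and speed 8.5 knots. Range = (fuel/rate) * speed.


Formula: endurance = fuel / rate; range = endurance * speed
Step 1 — endurance = 4232 / 18.42 = 229.7503 hours
Step 2 — range = 229.7503 * 8.5 ≈ 1952.9 nautical miles (5 s.f.)

1952.9 NM


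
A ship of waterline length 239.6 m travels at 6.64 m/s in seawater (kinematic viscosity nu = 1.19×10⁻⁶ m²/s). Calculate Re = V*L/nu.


Formula: Re = V * L / nu
Step 1 — V * L = 6.64 * 239.6 = 1590.944 m^2/s
Step 2 — Re = 1590.944 / 1.19e-6 = 1.34e+09

1.34e+09


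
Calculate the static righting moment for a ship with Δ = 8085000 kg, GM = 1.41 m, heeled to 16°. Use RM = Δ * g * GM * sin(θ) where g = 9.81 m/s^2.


Formula: GZ = GM * sin(theta); RM = disp * g * GZ
Step 1 — GZ = 1.41 * sin(16°) = 1.41 * 0.275637 = 0.388648 m
Step 2 — RM = 8085000 * 9.81 * 0.388648 ≈ 30825000 N·m (5 s.f.)

30825000 N·m


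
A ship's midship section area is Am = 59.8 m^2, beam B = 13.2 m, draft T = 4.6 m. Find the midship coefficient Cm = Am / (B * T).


Formula: Cm = Am / (B * T)
Step 1 — B * T = 13.2 * 4.6 = 60.72 m^2
Step 2 — Cm = 59.8 / 60.72 ≈ 0.98485 (5 s.f.)

0.98485


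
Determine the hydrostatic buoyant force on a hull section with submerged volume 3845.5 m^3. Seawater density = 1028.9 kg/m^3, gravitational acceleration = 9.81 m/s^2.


Formula: Fb = rho * g * V
Substituting: Fb = 1028.9 * 9.81 * 3845.5
Intermediate: 1028.9 * 9.81 = 10093.509
Result: Fb = 10093.509 * 3845.5 ≈ 38815000 N (5 s.f.)

38815000 N


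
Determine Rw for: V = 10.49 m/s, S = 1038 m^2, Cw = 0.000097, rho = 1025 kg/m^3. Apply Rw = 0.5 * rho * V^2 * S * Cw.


Formula: Rw = 0.5 * rho * V^2 * S * Cw
Step 1 — V^2 = 10.49^2 = 110.0401
Step 2 — 0.5 * rho * V^2 = 0.5 * 1025 * 110.0401 = 56395.55125
Step 3 — Rw = 56395.55125 * 1038 * 0.000097 ≈ 5678.2 N (5 s.f.)

5678.2 N


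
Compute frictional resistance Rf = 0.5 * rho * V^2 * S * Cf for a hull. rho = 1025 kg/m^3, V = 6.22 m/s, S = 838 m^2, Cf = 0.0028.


Formula: Rf = 0.5 * rho * V^2 * S * Cf
Step 1 — V^2 = 6.22^2 = 38.6884
Step 2 — 0.5 * rho * V^2 = 0.5 * 1025 * 38.6884 = 19827.805
Step 3 — Rf = 19827.805 * 838 * 0.0028 ≈ 46524 N (5 s.f.)

46524 N


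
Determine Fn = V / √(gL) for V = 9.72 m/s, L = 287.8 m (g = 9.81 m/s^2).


Formula: Fn = V / sqrt(g * L)
Step 1 — g * L = 9.81 * 287.8 = 2823.318
Step 2 — sqrt(g * L) = sqrt(2823.318) = 53.134904
Step 3 — Fn = 9.72 / 53.134904 ≈ 0.18293 (5 s.f.)

0.18293


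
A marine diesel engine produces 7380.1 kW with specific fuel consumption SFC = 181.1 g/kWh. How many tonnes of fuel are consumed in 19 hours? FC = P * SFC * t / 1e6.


Formula: FC (tonnes) = P * SFC * t / 1,000,000
Step 1 — P * SFC * t = 7380.1 * 181.1 * 19 = 25394186.09 g
Step 2 — FC (tonnes) = 25394186.09 / 1,000,000 ≈ 25.394 tonnes (5 s.f.)

25.394 tonnes


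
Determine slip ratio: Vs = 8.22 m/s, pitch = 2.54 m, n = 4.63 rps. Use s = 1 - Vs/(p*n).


Formula: s = 1 - Vs / (p * n)
Step 1 — p * n = 2.54 * 4.63 = 11.7602
Step 2 — Vs / (p*n) = 8.22 / 11.7602 = 0.698968 (6 d.p.)
Step 3 — s = 1 - 0.698968 = 0.301032

0.301032


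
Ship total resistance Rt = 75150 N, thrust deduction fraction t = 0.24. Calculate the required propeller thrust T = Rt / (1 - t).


Formula: T = Rt / (1 - t)
Step 1 — (1 - t) = 1 - 0.24 = 0.76
Step 2 — T = 75150 / 0.76 ≈ 98882 N (5 s.f.)

98882 N


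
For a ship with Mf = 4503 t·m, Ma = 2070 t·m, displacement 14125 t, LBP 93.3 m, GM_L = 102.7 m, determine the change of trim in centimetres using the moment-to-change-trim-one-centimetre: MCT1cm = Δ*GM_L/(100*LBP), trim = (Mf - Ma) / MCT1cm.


Formula: net trimming moment = Mf - Ma; MCT1cm = Δ*GM_L/(100*LBP); trim = net moment / MCT1cm
Step 1 — net trimming moment = 4503 - 2070 = 2433 t·m
Step 2 — MCT1cm = 14125 * 102.7 / (100 * 93.3) = 155.481 t·m/cm
Step 3 — trim = 2433 / 155.481 ≈ 15.648 cm (5 s.f.)

15.648 cm


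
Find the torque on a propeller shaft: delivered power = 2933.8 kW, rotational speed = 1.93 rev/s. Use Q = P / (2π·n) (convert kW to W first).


Formula: Q = P_W / (2 * pi * n)
Step 1 — P_W = 2933.8 kW * 1000 = 2933800.0 W
Step 2 — 2 * pi * n = 2 * pi * 1.93 = 12.126548
Step 3 — Q = 2933800.0 / 12.126548 ≈ 241930 N·m (5 s.f.)

241930 N·m


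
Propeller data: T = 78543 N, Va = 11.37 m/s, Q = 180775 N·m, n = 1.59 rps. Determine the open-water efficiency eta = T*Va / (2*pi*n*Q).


Formula: eta = T * Va / (2 * pi * n * Q)
Step 1 — numerator = T * Va = 78543 * 11.37 = 893033.91
Step 2 — 2 * pi * n = 2 * pi * 1.59 = 9.990265
Step 3 — denominator = 9.990265 * 180775 = 1805990.16
Step 4 — eta = 893033.91 / 1805990.16 ≈ 0.49448 (5 s.f.)

0.49448


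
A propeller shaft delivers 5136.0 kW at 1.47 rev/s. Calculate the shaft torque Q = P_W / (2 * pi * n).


Formula: Q = P_W / (2 * pi * n)
Step 1 — P_W = 5136.0 kW * 1000 = 5136000.0 W
Step 2 — 2 * pi * n = 2 * pi * 1.47 = 9.236282
Step 3 — Q = 5136000.0 / 9.236282 ≈ 556070 N·m (5 s.f.)

556070 N·m


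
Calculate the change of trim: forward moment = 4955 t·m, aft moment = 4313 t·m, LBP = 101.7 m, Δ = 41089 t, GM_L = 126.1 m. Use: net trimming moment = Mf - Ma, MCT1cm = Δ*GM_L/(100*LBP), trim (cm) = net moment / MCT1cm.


Formula: net trimming moment = Mf - Ma; MCT1cm = Δ*GM_L/(100*LBP); trim = net moment / MCT1cm
Step 1 — net trimming moment = 4955 - 4313 = 642 t·m
Step 2 — MCT1cm = 41089 * 126.1 / (100 * 101.7) = 509.4713 t·m/cm
Step 3 — trim = 642 / 509.4713 ≈ 1.2601 cm (5 s.f.)

1.2601 cm


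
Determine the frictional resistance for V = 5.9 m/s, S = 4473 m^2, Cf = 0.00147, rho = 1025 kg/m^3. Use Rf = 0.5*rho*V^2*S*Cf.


Formula: Rf = 0.5 * rho * V^2 * S * Cf
Step 1 — V^2 = 5.9^2 = 34.81
Step 2 — 0.5 * rho * V^2 = 0.5 * 1025 * 34.81 = 17840.125
Step 3 — Rf = 17840.125 * 4473 * 0.00147 ≈ 117300 N (5 s.f.)

117300 N


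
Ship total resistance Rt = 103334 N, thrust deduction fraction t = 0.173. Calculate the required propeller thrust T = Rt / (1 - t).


Formula: T = Rt / (1 - t)
Step 1 — (1 - t) = 1 - 0.173 = 0.827
Step 2 — T = 103334 / 0.827 ≈ 124950 N (5 s.f.)

124950 N


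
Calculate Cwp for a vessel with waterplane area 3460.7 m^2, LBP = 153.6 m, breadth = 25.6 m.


Formula: Cwp = Aw / (L * B)
Step 1 — L * B = 153.6 * 25.6 = 3932.16 m^2
Step 2 — Cwp = 3460.7 / 3932.16 ≈ 0.88010 (5 s.f.)

0.88010


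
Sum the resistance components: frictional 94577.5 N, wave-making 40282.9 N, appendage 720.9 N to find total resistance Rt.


Formula: Rt = Rf + Rw + Ra
Substituting: Rt = 94577.5 + 40282.9 + 720.9
Result: Rt = 135581.3 N

135581.3 N


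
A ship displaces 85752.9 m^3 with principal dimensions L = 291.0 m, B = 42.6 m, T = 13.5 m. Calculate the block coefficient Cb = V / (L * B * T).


Formula: Cb = V / (L * B * T)
Step 1 — L * B * T = 291.0 * 42.6 * 13.5 = 167354.1 m^3
Step 2 — Cb = 85752.9 / 167354.1 ≈ 0.51240 (5 s.f.)

0.51240


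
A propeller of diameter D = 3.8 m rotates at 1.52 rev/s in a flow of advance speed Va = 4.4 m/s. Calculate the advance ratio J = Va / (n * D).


Formula: J = Va / (n * D)
Step 1 — n * D = 1.52 * 3.8 = 5.776
Step 2 — J = 4.4 / 5.776 ≈ 0.76177 (5 s.f.)

0.76177


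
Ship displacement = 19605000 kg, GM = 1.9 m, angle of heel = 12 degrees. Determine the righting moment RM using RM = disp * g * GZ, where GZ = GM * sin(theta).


Formula: GZ = GM * sin(theta); RM = disp * g * GZ
Step 1 — GZ = 1.9 * sin(12°) = 1.9 * 0.207912 = 0.395033 m
Step 2 — RM = 19605000 * 9.81 * 0.395033 ≈ 75975000 N·m (5 s.f.)

75975000 N·m


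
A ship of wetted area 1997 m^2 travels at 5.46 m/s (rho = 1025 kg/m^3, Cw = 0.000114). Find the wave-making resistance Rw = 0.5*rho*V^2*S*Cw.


Formula: Rw = 0.5 * rho * V^2 * S * Cw
Step 1 — V^2 = 5.46^2 = 29.8116
Step 2 — 0.5 * rho * V^2 = 0.5 * 1025 * 29.8116 = 15278.445
Step 3 — Rw = 15278.445 * 1997 * 0.000114 ≈ 3478.3 N (5 s.f.)

3478.3 N


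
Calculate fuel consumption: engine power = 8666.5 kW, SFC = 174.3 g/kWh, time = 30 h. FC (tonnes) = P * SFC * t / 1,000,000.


Formula: FC (tonnes) = P * SFC * t / 1,000,000
Step 1 — P * SFC * t = 8666.5 * 174.3 * 30 = 45317128.5 g
Step 2 — FC (tonnes) = 45317128.5 / 1,000,000 ≈ 45.317 tonnes (5 s.f.)

45.317 tonnes


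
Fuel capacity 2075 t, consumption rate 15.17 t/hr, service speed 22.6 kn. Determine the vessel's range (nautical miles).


Formula: endurance = fuel / rate; range = endurance * speed
Step 1 — endurance = 2075 / 15.17 = 136.7831 hours
Step 2 — range = 136.7831 * 22.6 ≈ 3091.3 nautical miles (5 s.f.)

3091.3 NM


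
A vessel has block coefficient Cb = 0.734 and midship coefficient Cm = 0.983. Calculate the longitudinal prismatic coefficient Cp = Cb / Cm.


Formula: Cp = Cb / Cm
Substituting: Cp = 0.734 / 0.983
Result: Cp ≈ 0.74669 (5 s.f.)

0.74669


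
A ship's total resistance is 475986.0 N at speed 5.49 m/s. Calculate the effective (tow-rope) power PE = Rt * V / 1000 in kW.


Formula: PE = Rt * V / 1000 (kW)
Step 1 — PE (W) = 475986.0 * 5.49 = 2613163.14 W
Step 2 — PE (kW) = 2613163.14 / 1000 ≈ 2613.2 kW (5 s.f.)

2613.2 kW


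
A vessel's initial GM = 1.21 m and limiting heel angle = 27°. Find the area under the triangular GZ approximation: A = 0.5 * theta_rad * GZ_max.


Formula: GZ_max = GM * sin(theta); Area = 0.5 * theta_rad * GZ_max
Step 1 — GZ_max = 1.21 * sin(27°) = 1.21 * 0.45399 = 0.549328 m
Step 2 — theta_rad = 27 * pi/180 = 0.471239 rad
Step 3 — Area = 0.5 * 0.471239 * 0.549328 ≈ 0.12943 m·rad (5 s.f.)

0.12943 m·rad


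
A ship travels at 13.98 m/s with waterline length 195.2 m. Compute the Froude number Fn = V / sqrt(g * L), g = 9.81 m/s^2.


Formula: Fn = V / sqrt(g * L)
Step 1 — g * L = 9.81 * 195.2 = 1914.912
Step 2 — sqrt(g * L) = sqrt(1914.912) = 43.759707
Step 3 — Fn = 13.98 / 43.759707 ≈ 0.31947 (5 s.f.)

0.31947


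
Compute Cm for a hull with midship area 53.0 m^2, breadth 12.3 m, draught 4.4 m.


Formula: Cm = Am / (B * T)
Step 1 — B * T = 12.3 * 4.4 = 54.12 m^2
Step 2 — Cm = 53.0 / 54.12 ≈ 0.97931 (5 s.f.)

0.97931


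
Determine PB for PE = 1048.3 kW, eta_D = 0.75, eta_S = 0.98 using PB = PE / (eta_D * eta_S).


Formula: PB = PE / (eta_D * eta_S)
Step 1 — combined efficiency = eta_D * eta_S = 0.75 * 0.98 = 0.735
Step 2 — PB = 1048.3 / 0.735 ≈ 1426.3 kW (5 s.f.)

1426.3 kW


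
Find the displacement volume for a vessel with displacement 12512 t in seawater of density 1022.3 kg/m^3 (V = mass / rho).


Formula: V = mass / rho
Step 1 — convert tonnes to kg: 12512 t * 1000 = 12512000 kg
Step 2 — V = 12512000 / 1022.3 ≈ 12239 m^3 (5 s.f.)

12239 m^3


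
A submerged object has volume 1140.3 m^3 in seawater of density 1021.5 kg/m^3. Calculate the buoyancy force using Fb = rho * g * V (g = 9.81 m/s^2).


Formula: Fb = rho * g * V
Substituting: Fb = 1021.5 * 9.81 * 1140.3
Intermediate: 1021.5 * 9.81 = 10020.915
Result: Fb = 10020.915 * 1140.3 ≈ 11427000 N (5 s.f.)

11427000 N


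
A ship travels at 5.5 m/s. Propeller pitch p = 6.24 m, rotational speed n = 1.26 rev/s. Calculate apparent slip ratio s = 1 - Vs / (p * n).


Formula: s = 1 - Vs / (p * n)
Step 1 — p * n = 6.24 * 1.26 = 7.8624
Step 2 — Vs / (p*n) = 5.5 / 7.8624 = 0.699532 (6 d.p.)
Step 3 — s = 1 - 0.699532 = 0.300468

0.300468


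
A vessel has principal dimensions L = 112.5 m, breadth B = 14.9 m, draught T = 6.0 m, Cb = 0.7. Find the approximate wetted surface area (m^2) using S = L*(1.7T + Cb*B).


Formula: S = 1.7*L*T + V/T with V = Cb*L*B*T, i.e. S = L * (1.7*T + Cb*B)
Step 1 — 1.7*T = 1.7 * 6.0 = 10.2 m
Step 2 — Cb*B = 0.7 * 14.9 = 10.43 m
Step 3 — 1.7*T + Cb*B = 10.2 + 10.43 = 20.63 m
Step 4 — S = 112.5 * 20.63 ≈ 2320.9 m^2 (5 s.f.)

2320.9 m^2


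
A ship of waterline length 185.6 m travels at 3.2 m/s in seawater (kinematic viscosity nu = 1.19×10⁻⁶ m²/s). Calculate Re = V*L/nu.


Formula: Re = V * L / nu
Step 1 — V * L = 3.2 * 185.6 = 593.92 m^2/s
Step 2 — Re = 593.92 / 1.19e-6 = 4.99e+08

4.99e+08


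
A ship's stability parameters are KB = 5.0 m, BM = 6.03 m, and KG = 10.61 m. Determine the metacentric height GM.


Formula: GM = KB + BM - KG
Step 1 — KM = KB + BM = 5.0 + 6.03 = 11.03 m
Step 2 — GM = KM - KG = 11.03 - 10.61 = 0.42 m

0.42 m


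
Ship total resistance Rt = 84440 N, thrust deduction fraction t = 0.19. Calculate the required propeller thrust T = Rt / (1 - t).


Formula: T = Rt / (1 - t)
Step 1 — (1 - t) = 1 - 0.19 = 0.81
Step 2 — T = 84440 / 0.81 ≈ 104250 N (5 s.f.)

104250 N


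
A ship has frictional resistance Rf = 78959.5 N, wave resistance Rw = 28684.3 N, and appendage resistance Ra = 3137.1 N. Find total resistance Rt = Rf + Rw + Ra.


Formula: Rt = Rf + Rw + Ra
Substituting: Rt = 78959.5 + 28684.3 + 3137.1
Result: Rt = 110780.9 N

110780.9 N


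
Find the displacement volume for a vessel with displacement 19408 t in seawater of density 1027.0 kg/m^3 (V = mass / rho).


Formula: V = mass / rho
Step 1 — convert tonnes to kg: 19408 t * 1000 = 19408000 kg
Step 2 — V = 19408000 / 1027.0 ≈ 18898 m^3 (5 s.f.)

18898 m^3


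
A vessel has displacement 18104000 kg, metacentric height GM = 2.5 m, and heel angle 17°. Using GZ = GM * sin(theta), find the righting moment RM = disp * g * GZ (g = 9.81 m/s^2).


Formula: GZ = GM * sin(theta); RM = disp * g * GZ
Step 1 — GZ = 2.5 * sin(17°) = 2.5 * 0.292372 = 0.73093 m
Step 2 — RM = 18104000 * 9.81 * 0.73093 ≈ 129810000 N·m (5 s.f.)

129810000 N·m


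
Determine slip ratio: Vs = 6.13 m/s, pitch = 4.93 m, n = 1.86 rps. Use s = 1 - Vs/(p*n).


Formula: s = 1 - Vs / (p * n)
Step 1 — p * n = 4.93 * 1.86 = 9.1698
Step 2 — Vs / (p*n) = 6.13 / 9.1698 = 0.668499 (6 d.p.)
Step 3 — s = 1 - 0.668499 = 0.331501

0.331501


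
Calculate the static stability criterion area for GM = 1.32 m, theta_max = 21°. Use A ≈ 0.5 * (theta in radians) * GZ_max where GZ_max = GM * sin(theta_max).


Formula: GZ_max = GM * sin(theta); Area = 0.5 * theta_rad * GZ_max
Step 1 — GZ_max = 1.32 * sin(21°) = 1.32 * 0.358368 = 0.473046 m
Step 2 — theta_rad = 21 * pi/180 = 0.366519 rad
Step 3 — Area = 0.5 * 0.366519 * 0.473046 ≈ 0.086690 m·rad (5 s.f.)

0.086690 m·rad


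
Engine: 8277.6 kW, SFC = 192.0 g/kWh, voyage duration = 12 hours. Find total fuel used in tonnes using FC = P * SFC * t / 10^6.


Formula: FC (tonnes) = P * SFC * t / 1,000,000
Step 1 — P * SFC * t = 8277.6 * 192.0 * 12 = 19071590.4 g
Step 2 — FC (tonnes) = 19071590.4 / 1,000,000 ≈ 19.072 tonnes (5 s.f.)

19.072 tonnes


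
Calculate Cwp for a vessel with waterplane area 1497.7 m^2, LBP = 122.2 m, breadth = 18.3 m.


Formula: Cwp = Aw / (L * B)
Step 1 — L * B = 122.2 * 18.3 = 2236.26 m^2
Step 2 — Cwp = 1497.7 / 2236.26 ≈ 0.66973 (5 s.f.)

0.66973


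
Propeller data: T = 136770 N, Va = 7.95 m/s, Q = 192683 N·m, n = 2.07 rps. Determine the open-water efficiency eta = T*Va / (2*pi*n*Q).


Formula: eta = T * Va / (2 * pi * n * Q)
Step 1 — numerator = T * Va = 136770 * 7.95 = 1087321.5
Step 2 — 2 * pi * n = 2 * pi * 2.07 = 13.006194
Step 3 — denominator = 13.006194 * 192683 = 2506072.48
Step 4 — eta = 1087321.5 / 2506072.48 ≈ 0.43387 (5 s.f.)

0.43387


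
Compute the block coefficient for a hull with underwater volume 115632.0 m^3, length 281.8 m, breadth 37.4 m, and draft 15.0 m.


Formula: Cb = V / (L * B * T)
Step 1 — L * B * T = 281.8 * 37.4 * 15.0 = 158089.8 m^3
Step 2 — Cb = 115632.0 / 158089.8 ≈ 0.73143 (5 s.f.)

0.73143


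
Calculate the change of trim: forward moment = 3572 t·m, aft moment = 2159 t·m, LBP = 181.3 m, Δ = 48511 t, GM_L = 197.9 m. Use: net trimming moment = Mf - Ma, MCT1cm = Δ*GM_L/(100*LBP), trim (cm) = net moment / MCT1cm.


Formula: net trimming moment = Mf - Ma; MCT1cm = Δ*GM_L/(100*LBP); trim = net moment / MCT1cm
Step 1 — net trimming moment = 3572 - 2159 = 1413 t·m
Step 2 — MCT1cm = 48511 * 197.9 / (100 * 181.3) = 529.5271 t·m/cm
Step 3 — trim = 1413 / 529.5271 ≈ 2.6684 cm (5 s.f.)

2.6684 cm


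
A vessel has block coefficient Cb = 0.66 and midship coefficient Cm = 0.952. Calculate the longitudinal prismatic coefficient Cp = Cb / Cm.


Formula: Cp = Cb / Cm
Substituting: Cp = 0.66 / 0.952
Result: Cp ≈ 0.69328 (5 s.f.)

0.69328


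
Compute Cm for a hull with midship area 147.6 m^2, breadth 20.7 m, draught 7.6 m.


Formula: Cm = Am / (B * T)
Step 1 — B * T = 20.7 * 7.6 = 157.32 m^2
Step 2 — Cm = 147.6 / 157.32 ≈ 0.93822 (5 s.f.)

0.93822


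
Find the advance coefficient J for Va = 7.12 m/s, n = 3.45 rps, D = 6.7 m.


Formula: J = Va / (n * D)
Step 1 — n * D = 3.45 * 6.7 = 23.115
Step 2 — J = 7.12 / 23.115 ≈ 0.30803 (5 s.f.)

0.30803


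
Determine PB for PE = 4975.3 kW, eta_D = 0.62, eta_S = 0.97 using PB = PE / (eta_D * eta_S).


Formula: PB = PE / (eta_D * eta_S)
Step 1 — combined efficiency = eta_D * eta_S = 0.62 * 0.97 = 0.6014
Step 2 — PB = 4975.3 / 0.6014 ≈ 8272.9 kW (5 s.f.)

8272.9 kW


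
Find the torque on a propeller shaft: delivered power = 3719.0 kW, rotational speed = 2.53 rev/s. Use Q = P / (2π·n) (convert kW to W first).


Formula: Q = P_W / (2 * pi * n)
Step 1 — P_W = 3719.0 kW * 1000 = 3719000.0 W
Step 2 — 2 * pi * n = 2 * pi * 2.53 = 15.896459
Step 3 — Q = 3719000.0 / 15.896459 ≈ 233950 N·m (5 s.f.)

233950 N·m


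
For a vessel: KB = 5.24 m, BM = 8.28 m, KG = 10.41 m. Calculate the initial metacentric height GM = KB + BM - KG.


Formula: GM = KB + BM - KG
Step 1 — KM = KB + BM = 5.24 + 8.28 = 13.52 m
Step 2 — GM = KM - KG = 13.52 - 10.41 = 3.11 m

3.11 m


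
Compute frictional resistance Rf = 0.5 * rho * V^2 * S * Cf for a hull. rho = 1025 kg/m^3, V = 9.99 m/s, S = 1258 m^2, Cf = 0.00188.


Formula: Rf = 0.5 * rho * V^2 * S * Cf
Step 1 — V^2 = 9.99^2 = 99.8001
Step 2 — 0.5 * rho * V^2 = 0.5 * 1025 * 99.8001 = 51147.55125
Step 3 — Rf = 51147.55125 * 1258 * 0.00188 ≈ 120970 N (5 s.f.)

120970 N


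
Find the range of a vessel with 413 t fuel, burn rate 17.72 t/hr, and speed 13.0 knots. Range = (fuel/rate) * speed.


Formula: endurance = fuel / rate; range = endurance * speed
Step 1 — endurance = 413 / 17.72 = 23.307 hours
Step 2 — range = 23.307 * 13.0 ≈ 302.99 nautical miles (5 s.f.)

302.99 NM


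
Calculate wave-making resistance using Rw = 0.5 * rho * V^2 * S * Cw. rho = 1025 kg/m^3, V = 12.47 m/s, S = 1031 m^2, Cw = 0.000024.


Formula: Rw = 0.5 * rho * V^2 * S * Cw
Step 1 — V^2 = 12.47^2 = 155.5009
Step 2 — 0.5 * rho * V^2 = 0.5 * 1025 * 155.5009 = 79694.21125
Step 3 — Rw = 79694.21125 * 1031 * 0.000024 ≈ 1972.0 N (5 s.f.)

1972.0 N


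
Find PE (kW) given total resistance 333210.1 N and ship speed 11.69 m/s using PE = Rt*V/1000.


Formula: PE = Rt * V / 1000 (kW)
Step 1 — PE (W) = 333210.1 * 11.69 = 3895226.069 W
Step 2 — PE (kW) = 3895226.069 / 1000 ≈ 3895.2 kW (5 s.f.)

3895.2 kW


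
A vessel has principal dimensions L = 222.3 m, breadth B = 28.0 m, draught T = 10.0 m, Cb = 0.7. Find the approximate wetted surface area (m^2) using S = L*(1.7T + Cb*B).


Formula: S = 1.7*L*T + V/T with V = Cb*L*B*T, i.e. S = L * (1.7*T + Cb*B)
Step 1 — 1.7*T = 1.7 * 10.0 = 17.0 m
Step 2 — Cb*B = 0.7 * 28.0 = 19.6 m
Step 3 — 1.7*T + Cb*B = 17.0 + 19.6 = 36.6 m
Step 4 — S = 222.3 * 36.6 ≈ 8136.2 m^2 (5 s.f.)

8136.2 m^2


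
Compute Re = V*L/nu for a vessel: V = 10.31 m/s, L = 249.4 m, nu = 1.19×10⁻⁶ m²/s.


Formula: Re = V * L / nu
Step 1 — V * L = 10.31 * 249.4 = 2571.314 m^2/s
Step 2 — Re = 2571.314 / 1.19e-6 = 2.16e+09

2.16e+09


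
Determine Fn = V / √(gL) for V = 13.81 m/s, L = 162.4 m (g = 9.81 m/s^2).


Formula: Fn = V / sqrt(g * L)
Step 1 — g * L = 9.81 * 162.4 = 1593.144
Step 2 — sqrt(g * L) = sqrt(1593.144) = 39.914208
Step 3 — Fn = 13.81 / 39.914208 ≈ 0.34599 (5 s.f.)

0.34599


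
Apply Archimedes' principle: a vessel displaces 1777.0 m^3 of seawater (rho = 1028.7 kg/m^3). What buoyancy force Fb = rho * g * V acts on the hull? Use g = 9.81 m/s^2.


Formula: Fb = rho * g * V
Substituting: Fb = 1028.7 * 9.81 * 1777.0
Intermediate: 1028.7 * 9.81 = 10091.547
Result: Fb = 10091.547 * 1777.0 ≈ 17933000 N (5 s.f.)

17933000 N


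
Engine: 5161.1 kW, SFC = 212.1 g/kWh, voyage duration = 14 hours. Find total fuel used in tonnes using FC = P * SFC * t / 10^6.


Formula: FC (tonnes) = P * SFC * t / 1,000,000
Step 1 — P * SFC * t = 5161.1 * 212.1 * 14 = 15325370.34 g
Step 2 — FC (tonnes) = 15325370.34 / 1,000,000 ≈ 15.325 tonnes (5 s.f.)

15.325 tonnes


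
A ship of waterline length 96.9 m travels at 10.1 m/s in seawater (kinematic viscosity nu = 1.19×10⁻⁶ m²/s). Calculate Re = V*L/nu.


Formula: Re = V * L / nu
Step 1 — V * L = 10.1 * 96.9 = 978.69 m^2/s
Step 2 — Re = 978.69 / 1.19e-6 = 8.22e+08

8.22e+08


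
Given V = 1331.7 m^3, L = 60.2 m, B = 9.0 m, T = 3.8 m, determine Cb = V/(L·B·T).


Formula: Cb = V / (L * B * T)
Step 1 — L * B * T = 60.2 * 9.0 * 3.8 = 2058.84 m^3
Step 2 — Cb = 1331.7 / 2058.84 ≈ 0.64682 (5 s.f.)

0.64682


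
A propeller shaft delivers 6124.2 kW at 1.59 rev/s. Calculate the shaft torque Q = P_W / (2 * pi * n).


Formula: Q = P_W / (2 * pi * n)
Step 1 — P_W = 6124.2 kW * 1000 = 6124200.0 W
Step 2 — 2 * pi * n = 2 * pi * 1.59 = 9.990265
Step 3 — Q = 6124200.0 / 9.990265 ≈ 613020 N·m (5 s.f.)

613020 N·m


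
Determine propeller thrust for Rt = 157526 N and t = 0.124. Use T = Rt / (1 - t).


Formula: T = Rt / (1 - t)
Step 1 — (1 - t) = 1 - 0.124 = 0.876
Step 2 — T = 157526 / 0.876 ≈ 179820 N (5 s.f.)

179820 N


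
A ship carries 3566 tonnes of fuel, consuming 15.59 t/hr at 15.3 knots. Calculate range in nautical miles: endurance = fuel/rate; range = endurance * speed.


Formula: endurance = fuel / rate; range = endurance * speed
Step 1 — endurance = 3566 / 15.59 = 228.7364 hours
Step 2 — range = 228.7364 * 15.3 ≈ 3499.7 nautical miles (5 s.f.)

3499.7 NM


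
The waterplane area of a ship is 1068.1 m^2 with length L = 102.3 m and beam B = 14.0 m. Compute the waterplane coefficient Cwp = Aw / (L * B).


Formula: Cwp = Aw / (L * B)
Step 1 — L * B = 102.3 * 14.0 = 1432.2 m^2
Step 2 — Cwp = 1068.1 / 1432.2 ≈ 0.74578 (5 s.f.)

0.74578


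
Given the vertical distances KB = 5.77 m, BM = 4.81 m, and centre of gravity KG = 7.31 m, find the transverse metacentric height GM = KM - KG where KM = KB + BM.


Formula: GM = KB + BM - KG
Step 1 — KM = KB + BM = 5.77 + 4.81 = 10.58 m
Step 2 — GM = KM - KG = 10.58 - 7.31 = 3.27 m

3.27 m


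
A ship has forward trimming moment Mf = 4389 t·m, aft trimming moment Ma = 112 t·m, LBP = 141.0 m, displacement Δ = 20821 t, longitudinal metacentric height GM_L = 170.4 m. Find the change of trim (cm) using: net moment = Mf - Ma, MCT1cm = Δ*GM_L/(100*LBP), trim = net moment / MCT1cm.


Formula: net trimming moment = Mf - Ma; MCT1cm = Δ*GM_L/(100*LBP); trim = net moment / MCT1cm
Step 1 — net trimming moment = 4389 - 112 = 4277 t·m
Step 2 — MCT1cm = 20821 * 170.4 / (100 * 141.0) = 251.624 t·m/cm
Step 3 — trim = 4277 / 251.624 ≈ 16.998 cm (5 s.f.)

16.998 cm


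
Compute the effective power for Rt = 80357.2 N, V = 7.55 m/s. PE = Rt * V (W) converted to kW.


Formula: PE = Rt * V / 1000 (kW)
Step 1 — PE (W) = 80357.2 * 7.55 = 606696.86 W
Step 2 — PE (kW) = 606696.86 / 1000 ≈ 606.70 kW (5 s.f.)

606.70 kW


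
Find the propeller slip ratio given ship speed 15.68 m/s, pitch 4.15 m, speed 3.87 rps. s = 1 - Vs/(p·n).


Formula: s = 1 - Vs / (p * n)
Step 1 — p * n = 4.15 * 3.87 = 16.0605
Step 2 — Vs / (p*n) = 15.68 / 16.0605 = 0.976308 (6 d.p.)
Step 3 — s = 1 - 0.976308 = 0.023692

0.023692


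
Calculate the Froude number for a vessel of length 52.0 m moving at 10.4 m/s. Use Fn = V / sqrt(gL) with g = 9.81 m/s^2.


Formula: Fn = V / sqrt(g * L)
Step 1 — g * L = 9.81 * 52.0 = 510.12
Step 2 — sqrt(g * L) = sqrt(510.12) = 22.585836
Step 3 — Fn = 10.4 / 22.585836 ≈ 0.46047 (5 s.f.)

0.46047


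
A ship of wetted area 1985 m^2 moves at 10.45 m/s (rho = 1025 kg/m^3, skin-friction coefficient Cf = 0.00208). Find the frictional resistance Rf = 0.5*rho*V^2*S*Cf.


Formula: Rf = 0.5 * rho * V^2 * S * Cf
Step 1 — V^2 = 10.45^2 = 109.2025
Step 2 — 0.5 * rho * V^2 = 0.5 * 1025 * 109.2025 = 55966.28125
Step 3 — Rf = 55966.28125 * 1985 * 0.00208 ≈ 231070 N (5 s.f.)

231070 N


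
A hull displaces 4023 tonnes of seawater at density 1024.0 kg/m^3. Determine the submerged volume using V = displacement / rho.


Formula: V = mass / rho
Step 1 — convert tonnes to kg: 4023 t * 1000 = 4023000 kg
Step 2 — V = 4023000 / 1024.0 ≈ 3928.7 m^3 (5 s.f.)

3928.7 m^3


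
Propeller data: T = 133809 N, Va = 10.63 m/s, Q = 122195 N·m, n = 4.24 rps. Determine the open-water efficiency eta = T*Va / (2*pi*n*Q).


Formula: eta = T * Va / (2 * pi * n * Q)
Step 1 — numerator = T * Va = 133809 * 10.63 = 1422389.67
Step 2 — 2 * pi * n = 2 * pi * 4.24 = 26.640706
Step 3 — denominator = 26.640706 * 122195 = 3255361.07
Step 4 — eta = 1422389.67 / 3255361.07 ≈ 0.43694 (5 s.f.)

0.43694


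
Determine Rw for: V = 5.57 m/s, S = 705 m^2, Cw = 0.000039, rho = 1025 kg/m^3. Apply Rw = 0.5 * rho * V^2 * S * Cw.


Formula: Rw = 0.5 * rho * V^2 * S * Cw
Step 1 — V^2 = 5.57^2 = 31.0249
Step 2 — 0.5 * rho * V^2 = 0.5 * 1025 * 31.0249 = 15900.26125
Step 3 — Rw = 15900.26125 * 705 * 0.000039 ≈ 437.18 N (5 s.f.)

437.18 N


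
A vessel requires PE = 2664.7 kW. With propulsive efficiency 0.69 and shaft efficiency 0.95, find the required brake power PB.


Formula: PB = PE / (eta_D * eta_S)
Step 1 — combined efficiency = eta_D * eta_S = 0.69 * 0.95 = 0.6555
Step 2 — PB = 2664.7 / 0.6555 ≈ 4065.1 kW (5 s.f.)

4065.1 kW


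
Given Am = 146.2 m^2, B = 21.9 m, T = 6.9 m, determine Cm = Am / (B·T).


Formula: Cm = Am / (B * T)
Step 1 — B * T = 21.9 * 6.9 = 151.11 m^2
Step 2 — Cm = 146.2 / 151.11 ≈ 0.96751 (5 s.f.)

0.96751


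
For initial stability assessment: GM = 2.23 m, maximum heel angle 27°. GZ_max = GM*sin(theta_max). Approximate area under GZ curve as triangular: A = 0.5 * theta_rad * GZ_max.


Formula: GZ_max = GM * sin(theta); Area = 0.5 * theta_rad * GZ_max
Step 1 — GZ_max = 2.23 * sin(27°) = 2.23 * 0.45399 = 1.012398 m
Step 2 — theta_rad = 27 * pi/180 = 0.471239 rad
Step 3 — Area = 0.5 * 0.471239 * 1.012398 ≈ 0.23854 m·rad (5 s.f.)

0.23854 m·rad


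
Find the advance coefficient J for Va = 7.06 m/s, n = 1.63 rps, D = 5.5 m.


Formula: J = Va / (n * D)
Step 1 — n * D = 1.63 * 5.5 = 8.965
Step 2 — J = 7.06 / 8.965 ≈ 0.78751 (5 s.f.)

0.78751


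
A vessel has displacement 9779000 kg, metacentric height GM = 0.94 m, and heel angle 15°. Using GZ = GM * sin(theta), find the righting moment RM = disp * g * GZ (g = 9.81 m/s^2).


Formula: GZ = GM * sin(theta); RM = disp * g * GZ
Step 1 — GZ = 0.94 * sin(15°) = 0.94 * 0.258819 = 0.24329 m
Step 2 — RM = 9779000 * 9.81 * 0.24329 ≈ 23339000 N·m (5 s.f.)

23339000 N·m


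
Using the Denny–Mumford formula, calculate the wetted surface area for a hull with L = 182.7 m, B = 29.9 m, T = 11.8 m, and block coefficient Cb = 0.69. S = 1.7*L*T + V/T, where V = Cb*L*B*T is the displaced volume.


Formula: S = 1.7*L*T + V/T with V = Cb*L*B*T, i.e. S = L * (1.7*T + Cb*B)
Step 1 — 1.7*T = 1.7 * 11.8 = 20.06 m
Step 2 — Cb*B = 0.69 * 29.9 = 20.631 m
Step 3 — 1.7*T + Cb*B = 20.06 + 20.631 = 40.691 m
Step 4 — S = 182.7 * 40.691 ≈ 7434.2 m^2 (5 s.f.)

7434.2 m^2


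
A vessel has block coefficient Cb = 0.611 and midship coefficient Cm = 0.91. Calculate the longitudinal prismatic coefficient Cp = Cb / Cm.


Formula: Cp = Cb / Cm
Substituting: Cp = 0.611 / 0.91
Result: Cp ≈ 0.67143 (5 s.f.)

0.67143


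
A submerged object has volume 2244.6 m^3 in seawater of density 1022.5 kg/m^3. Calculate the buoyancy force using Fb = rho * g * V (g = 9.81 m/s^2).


Formula: Fb = rho * g * V
Substituting: Fb = 1022.5 * 9.81 * 2244.6
Intermediate: 1022.5 * 9.81 = 10030.725
Result: Fb = 10030.725 * 2244.6 ≈ 22515000 N (5 s.f.)

22515000 N


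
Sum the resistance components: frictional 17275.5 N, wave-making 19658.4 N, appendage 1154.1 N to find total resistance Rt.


Formula: Rt = Rf + Rw + Ra
Substituting: Rt = 17275.5 + 19658.4 + 1154.1
Result: Rt = 38088.0 N

38088.0 N


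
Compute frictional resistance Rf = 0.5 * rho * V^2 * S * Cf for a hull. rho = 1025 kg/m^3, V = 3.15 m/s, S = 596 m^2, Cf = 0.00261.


Formula: Rf = 0.5 * rho * V^2 * S * Cf
Step 1 — V^2 = 3.15^2 = 9.9225
Step 2 — 0.5 * rho * V^2 = 0.5 * 1025 * 9.9225 = 5085.28125
Step 3 — Rf = 5085.28125 * 596 * 0.00261 ≈ 7910.5 N (5 s.f.)

7910.5 N


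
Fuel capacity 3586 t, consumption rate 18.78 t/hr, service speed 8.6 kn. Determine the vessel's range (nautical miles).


Formula: endurance = fuel / rate; range = endurance * speed
Step 1 — endurance = 3586 / 18.78 = 190.9478 hours
Step 2 — range = 190.9478 * 8.6 ≈ 1642.2 nautical miles (5 s.f.)

1642.2 NM


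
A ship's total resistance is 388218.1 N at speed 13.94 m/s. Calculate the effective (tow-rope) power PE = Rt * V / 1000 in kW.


Formula: PE = Rt * V / 1000 (kW)
Step 1 — PE (W) = 388218.1 * 13.94 = 5411760.314 W
Step 2 — PE (kW) = 5411760.314 / 1000 ≈ 5411.8 kW (5 s.f.)

5411.8 kW


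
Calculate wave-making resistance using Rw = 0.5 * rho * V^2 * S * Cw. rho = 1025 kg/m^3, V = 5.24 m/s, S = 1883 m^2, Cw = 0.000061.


Formula: Rw = 0.5 * rho * V^2 * S * Cw
Step 1 — V^2 = 5.24^2 = 27.4576
Step 2 — 0.5 * rho * V^2 = 0.5 * 1025 * 27.4576 = 14072.02
Step 3 — Rw = 14072.02 * 1883 * 0.000061 ≈ 1616.4 N (5 s.f.)

1616.4 N


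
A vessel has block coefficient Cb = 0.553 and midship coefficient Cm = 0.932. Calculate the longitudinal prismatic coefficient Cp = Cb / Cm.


Formula: Cp = Cb / Cm
Substituting: Cp = 0.553 / 0.932
Result: Cp ≈ 0.59335 (5 s.f.)

0.59335


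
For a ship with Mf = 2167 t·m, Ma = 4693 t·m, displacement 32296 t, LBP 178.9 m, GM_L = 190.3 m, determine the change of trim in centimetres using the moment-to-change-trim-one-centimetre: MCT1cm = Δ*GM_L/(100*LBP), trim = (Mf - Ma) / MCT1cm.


Formula: net trimming moment = Mf - Ma; MCT1cm = Δ*GM_L/(100*LBP); trim = net moment / MCT1cm
Step 1 — net trimming moment = 2167 - 4693 = -2526 t·m
Step 2 — MCT1cm = 32296 * 190.3 / (100 * 178.9) = 343.5399 t·m/cm
Step 3 — trim = -2526 / 343.5399 ≈ -7.3529 cm (5 s.f.)

-7.3529 cm


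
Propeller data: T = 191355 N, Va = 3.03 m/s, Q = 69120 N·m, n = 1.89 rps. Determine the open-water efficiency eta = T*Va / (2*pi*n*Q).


Formula: eta = T * Va / (2 * pi * n * Q)
Step 1 — numerator = T * Va = 191355 * 3.03 = 579805.65
Step 2 — 2 * pi * n = 2 * pi * 1.89 = 11.87522
Step 3 — denominator = 11.87522 * 69120 = 820815.21
Step 4 — eta = 579805.65 / 820815.21 ≈ 0.70638 (5 s.f.)

0.70638


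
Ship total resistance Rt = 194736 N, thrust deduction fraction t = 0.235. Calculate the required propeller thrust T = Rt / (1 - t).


Formula: T = Rt / (1 - t)
Step 1 — (1 - t) = 1 - 0.235 = 0.765
Step 2 — T = 194736 / 0.765 ≈ 254560 N (5 s.f.)

254560 N


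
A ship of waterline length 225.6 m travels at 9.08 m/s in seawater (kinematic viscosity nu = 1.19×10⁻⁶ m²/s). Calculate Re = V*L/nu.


Formula: Re = V * L / nu
Step 1 — V * L = 9.08 * 225.6 = 2048.448 m^2/s
Step 2 — Re = 2048.448 / 1.19e-6 = 1.72e+09

1.72e+09


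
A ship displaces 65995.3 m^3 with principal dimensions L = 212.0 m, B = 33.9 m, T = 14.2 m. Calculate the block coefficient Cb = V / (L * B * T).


Formula: Cb = V / (L * B * T)
Step 1 — L * B * T = 212.0 * 33.9 * 14.2 = 102052.56 m^3
Step 2 — Cb = 65995.3 / 102052.56 ≈ 0.64668 (5 s.f.)

0.64668


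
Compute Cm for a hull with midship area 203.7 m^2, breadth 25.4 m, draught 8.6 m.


Formula: Cm = Am / (B * T)
Step 1 — B * T = 25.4 * 8.6 = 218.44 m^2
Step 2 — Cm = 203.7 / 218.44 ≈ 0.93252 (5 s.f.)

0.93252


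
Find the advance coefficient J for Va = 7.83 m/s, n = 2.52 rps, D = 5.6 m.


Formula: J = Va / (n * D)
Step 1 — n * D = 2.52 * 5.6 = 14.112
Step 2 — J = 7.83 / 14.112 ≈ 0.55485 (5 s.f.)

0.55485


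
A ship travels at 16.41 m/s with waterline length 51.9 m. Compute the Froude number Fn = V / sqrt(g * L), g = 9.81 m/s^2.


Formula: Fn = V / sqrt(g * L)
Step 1 — g * L = 9.81 * 51.9 = 509.139
Step 2 — sqrt(g * L) = sqrt(509.139) = 22.564109
Step 3 — Fn = 16.41 / 22.564109 ≈ 0.72726 (5 s.f.)

0.72726


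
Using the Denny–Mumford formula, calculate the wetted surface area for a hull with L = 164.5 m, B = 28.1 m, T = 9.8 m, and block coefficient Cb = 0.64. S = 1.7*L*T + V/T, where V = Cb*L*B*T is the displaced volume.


Formula: S = 1.7*L*T + V/T with V = Cb*L*B*T, i.e. S = L * (1.7*T + Cb*B)
Step 1 — 1.7*T = 1.7 * 9.8 = 16.66 m
Step 2 — Cb*B = 0.64 * 28.1 = 17.984 m
Step 3 — 1.7*T + Cb*B = 16.66 + 17.984 = 34.644 m
Step 4 — S = 164.5 * 34.644 ≈ 5698.9 m^2 (5 s.f.)

5698.9 m^2


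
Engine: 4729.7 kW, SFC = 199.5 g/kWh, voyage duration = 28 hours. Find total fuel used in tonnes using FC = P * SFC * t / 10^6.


Formula: FC (tonnes) = P * SFC * t / 1,000,000
Step 1 — P * SFC * t = 4729.7 * 199.5 * 28 = 26420104.2 g
Step 2 — FC (tonnes) = 26420104.2 / 1,000,000 ≈ 26.420 tonnes (5 s.f.)

26.420 tonnes


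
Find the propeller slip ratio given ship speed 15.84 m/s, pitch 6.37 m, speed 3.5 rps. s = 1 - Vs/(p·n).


Formula: s = 1 - Vs / (p * n)
Step 1 — p * n = 6.37 * 3.5 = 22.295
Step 2 — Vs / (p*n) = 15.84 / 22.295 = 0.710473 (6 d.p.)
Step 3 — s = 1 - 0.710473 = 0.289527

0.289527


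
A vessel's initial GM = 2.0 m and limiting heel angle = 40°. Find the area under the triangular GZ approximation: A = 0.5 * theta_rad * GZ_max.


Formula: GZ_max = GM * sin(theta); Area = 0.5 * theta_rad * GZ_max
Step 1 — GZ_max = 2.0 * sin(40°) = 2.0 * 0.642788 = 1.285576 m
Step 2 — theta_rad = 40 * pi/180 = 0.698132 rad
Step 3 — Area = 0.5 * 0.698132 * 1.285576 ≈ 0.44875 m·rad (5 s.f.)

0.44875 m·rad


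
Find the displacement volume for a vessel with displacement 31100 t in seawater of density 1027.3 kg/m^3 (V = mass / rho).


Formula: V = mass / rho
Step 1 — convert tonnes to kg: 31100 t * 1000 = 31100000 kg
Step 2 — V = 31100000 / 1027.3 ≈ 30274 m^3 (5 s.f.)

30274 m^3


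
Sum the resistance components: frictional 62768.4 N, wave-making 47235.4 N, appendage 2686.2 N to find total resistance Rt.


Formula: Rt = Rf + Rw + Ra
Substituting: Rt = 62768.4 + 47235.4 + 2686.2
Result: Rt = 112690.0 N

112690.0 N


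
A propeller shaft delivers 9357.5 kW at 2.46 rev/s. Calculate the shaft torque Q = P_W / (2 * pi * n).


Formula: Q = P_W / (2 * pi * n)
Step 1 — P_W = 9357.5 kW * 1000 = 9357500.0 W
Step 2 — 2 * pi * n = 2 * pi * 2.46 = 15.456636
Step 3 — Q = 9357500.0 / 15.456636 ≈ 605400 N·m (5 s.f.)

605400 N·m


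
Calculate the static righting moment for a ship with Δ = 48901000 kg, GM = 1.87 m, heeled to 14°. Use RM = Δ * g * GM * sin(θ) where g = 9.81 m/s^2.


Formula: GZ = GM * sin(theta); RM = disp * g * GZ
Step 1 — GZ = 1.87 * sin(14°) = 1.87 * 0.241922 = 0.452394 m
Step 2 — RM = 48901000 * 9.81 * 0.452394 ≈ 217020000 N·m (5 s.f.)

217020000 N·m


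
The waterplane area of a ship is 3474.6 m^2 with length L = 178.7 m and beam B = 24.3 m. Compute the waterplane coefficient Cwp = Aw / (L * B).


Formula: Cwp = Aw / (L * B)
Step 1 — L * B = 178.7 * 24.3 = 4342.41 m^2
Step 2 — Cwp = 3474.6 / 4342.41 ≈ 0.80015 (5 s.f.)

0.80015


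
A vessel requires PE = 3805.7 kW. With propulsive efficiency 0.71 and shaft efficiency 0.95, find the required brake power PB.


Formula: PB = PE / (eta_D * eta_S)
Step 1 — combined efficiency = eta_D * eta_S = 0.71 * 0.95 = 0.6745
Step 2 — PB = 3805.7 / 0.6745 ≈ 5642.3 kW (5 s.f.)

5642.3 kW


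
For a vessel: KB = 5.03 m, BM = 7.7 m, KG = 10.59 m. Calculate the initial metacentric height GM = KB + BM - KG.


Formula: GM = KB + BM - KG
Step 1 — KM = KB + BM = 5.03 + 7.7 = 12.73 m
Step 2 — GM = KM - KG = 12.73 - 10.59 = 2.14 m

2.14 m


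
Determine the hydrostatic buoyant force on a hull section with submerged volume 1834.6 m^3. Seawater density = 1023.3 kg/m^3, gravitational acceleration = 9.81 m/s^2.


Formula: Fb = rho * g * V
Substituting: Fb = 1023.3 * 9.81 * 1834.6
Intermediate: 1023.3 * 9.81 = 10038.573
Result: Fb = 10038.573 * 1834.6 ≈ 18417000 N (5 s.f.)

18417000 N


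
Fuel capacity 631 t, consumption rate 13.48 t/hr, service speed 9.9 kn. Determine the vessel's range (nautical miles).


Formula: endurance = fuel / rate; range = endurance * speed
Step 1 — endurance = 631 / 13.48 = 46.8101 hours
Step 2 — range = 46.8101 * 9.9 ≈ 463.42 nautical miles (5 s.f.)

463.42 NM


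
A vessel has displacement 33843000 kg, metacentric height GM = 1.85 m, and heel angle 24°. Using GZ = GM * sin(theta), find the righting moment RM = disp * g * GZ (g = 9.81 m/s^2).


Formula: GZ = GM * sin(theta); RM = disp * g * GZ
Step 1 — GZ = 1.85 * sin(24°) = 1.85 * 0.406737 = 0.752463 m
Step 2 — RM = 33843000 * 9.81 * 0.752463 ≈ 249820000 N·m (5 s.f.)

249820000 N·m


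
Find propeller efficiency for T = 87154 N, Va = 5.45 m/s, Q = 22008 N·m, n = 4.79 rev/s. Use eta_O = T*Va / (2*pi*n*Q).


Formula: eta = T * Va / (2 * pi * n * Q)
Step 1 — numerator = T * Va = 87154 * 5.45 = 474989.3
Step 2 — 2 * pi * n = 2 * pi * 4.79 = 30.096458
Step 3 — denominator = 30.096458 * 22008 = 662362.85
Step 4 — eta = 474989.3 / 662362.85 ≈ 0.71711 (5 s.f.)

0.71711


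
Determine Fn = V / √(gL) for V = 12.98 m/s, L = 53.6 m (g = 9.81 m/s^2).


Formula: Fn = V / sqrt(g * L)
Step 1 — g * L = 9.81 * 53.6 = 525.816
Step 2 — sqrt(g * L) = sqrt(525.816) = 22.930678
Step 3 — Fn = 12.98 / 22.930678 ≈ 0.56605 (5 s.f.)

0.56605


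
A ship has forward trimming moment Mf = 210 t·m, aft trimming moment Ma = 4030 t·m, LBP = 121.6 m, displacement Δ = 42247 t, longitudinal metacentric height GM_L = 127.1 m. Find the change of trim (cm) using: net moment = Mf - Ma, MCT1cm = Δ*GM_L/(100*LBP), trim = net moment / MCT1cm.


Formula: net trimming moment = Mf - Ma; MCT1cm = Δ*GM_L/(100*LBP); trim = net moment / MCT1cm
Step 1 — net trimming moment = 210 - 4030 = -3820 t·m
Step 2 — MCT1cm = 42247 * 127.1 / (100 * 121.6) = 441.5784 t·m/cm
Step 3 — trim = -3820 / 441.5784 ≈ -8.6508 cm (5 s.f.)

-8.6508 cm


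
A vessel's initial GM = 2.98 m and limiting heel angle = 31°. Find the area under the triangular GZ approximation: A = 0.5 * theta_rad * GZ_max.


Formula: GZ_max = GM * sin(theta); Area = 0.5 * theta_rad * GZ_max
Step 1 — GZ_max = 2.98 * sin(31°) = 2.98 * 0.515038 = 1.534813 m
Step 2 — theta_rad = 31 * pi/180 = 0.541052 rad
Step 3 — Area = 0.5 * 0.541052 * 1.534813 ≈ 0.41521 m·rad (5 s.f.)

0.41521 m·rad
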